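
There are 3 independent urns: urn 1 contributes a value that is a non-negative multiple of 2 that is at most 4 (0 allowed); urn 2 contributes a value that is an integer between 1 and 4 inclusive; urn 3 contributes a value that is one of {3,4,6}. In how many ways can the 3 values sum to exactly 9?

The generating function for the choices is (1 + y² + y⁴)·(y + y² + y³ + y⁴)·(y³ + y⁴ + y⁶); the count is [y⁹].
(1 + y² + y⁴) has coefficients 1,0,1,0,1 for degrees 0…4.
(y + y² + y³ + y⁴) has coefficients 0,1,1,1,1,0,0,0,0,0 for degrees 0…9.
Finally multiplying by (y³ + y⁴ + y⁶), the product of all factors after the first has coefficients 0,0,0,0,1,2,2,3,2,1 for degrees 0…9.
[y⁹] = 1·1 + 1·3 + 1·2 = 6.

6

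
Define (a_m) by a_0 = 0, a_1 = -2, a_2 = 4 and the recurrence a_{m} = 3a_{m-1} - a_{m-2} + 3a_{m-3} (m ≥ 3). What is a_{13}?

637726

The ordinary generating function has denominator 1 - 3z + z^2 - 3z^3.
Iterating the recurrence: a_0,…,a_{13} = 0, -2, 4, 14, 32, 94, 292, 878, 2624, 7870, 23620, 70862, 212576, 637726.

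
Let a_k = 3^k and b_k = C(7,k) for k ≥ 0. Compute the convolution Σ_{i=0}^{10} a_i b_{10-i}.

This is [x^10] in the product of the two ordinary generating functions.
Σ = 1·0 + 3·0 + 9·0 + 27·1 + 81·7 + 243·21 + 729·35 + 2187·35 + 6561·21 + 19683·7 + 59049·1 = 442368.

442368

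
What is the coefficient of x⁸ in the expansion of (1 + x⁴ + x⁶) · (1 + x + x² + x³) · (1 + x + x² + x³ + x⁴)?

(1 + x⁴ + x⁶) has coefficients 1,0,0,0,1,0,1 for degrees 0…6.
(1 + x + x² + x³) has coefficients 1,1,1,1,0,0,0,0,0 for degrees 0…8.
Finally multiplying by (1 + x + x² + x³ + x⁴), the product of all factors after the first has coefficients 1,2,3,4,4,3,2,1,0 for degrees 0…8.
[x⁸] = 1·0 + 1·4 + 1·3 = 7.

7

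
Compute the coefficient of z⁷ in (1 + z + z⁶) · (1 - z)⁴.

(1 + z + z⁶) has coefficients 1,1,0,0,0,0,1 for degrees 0…6.
(1 - z)⁴ has coefficients 1,-4,6,-4,1,0,0,0 for degrees 0…7.
[z⁷] = 1·0 + 1·0 + 1·(-4) = -4.

-4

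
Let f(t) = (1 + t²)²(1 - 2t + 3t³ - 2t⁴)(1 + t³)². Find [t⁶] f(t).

-5

(1 + t²)² has coefficients 1,0,2,0,1 for degrees 0…4.
(1 - 2t + 3t³ - 2t⁴) has coefficients 1,-2,0,3,-2,0,0 for degrees 0…6.
Finally multiplying by (1 + t³)², the product of all factors after the first has coefficients 1,-2,0,5,-6,0,7 for degrees 0…6.
[t⁶] = 1·7 + 2·(-6) + 1·0 = -5.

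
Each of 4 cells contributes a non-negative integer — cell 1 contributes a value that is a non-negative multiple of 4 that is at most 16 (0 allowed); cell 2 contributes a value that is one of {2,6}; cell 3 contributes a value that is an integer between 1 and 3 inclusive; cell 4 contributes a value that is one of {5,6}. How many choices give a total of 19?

The generating function for the choices is (1 + t^4 + t^8 + t^12 + t^16)·(t^2 + t^6)·(t + t^2 + t^3)·(t^5 + t^6); the count is [t^19].
(1 + t^4 + t^8 + t^12 + t^16) has coefficients 1,0,0,0,1,0,0,0,1,0,0,0,1,0,0,0,1 for degrees 0…16.
(t^2 + t^6) has coefficients 0,0,1,0,0,0,1,0,0,0,0,0,0,0,0,0,0,0,0,0 for degrees 0…19.
Multiplying by (t + t^2 + t^3) gives running coefficients 0,0,0,1,1,1,0,1,1,1,0,0,0,0,0,0,0,0,0,0 for degrees 0…19.
Finally multiplying by (t^5 + t^6), the product of all factors after the first has coefficients 0,0,0,0,0,0,0,0,1,2,2,1,1,2,2,1,0,0,0,0 for degrees 0…19.
[t^19] = 1·0 + 1·1 + 1·1 + 1·0 + 1·0 = 2.

2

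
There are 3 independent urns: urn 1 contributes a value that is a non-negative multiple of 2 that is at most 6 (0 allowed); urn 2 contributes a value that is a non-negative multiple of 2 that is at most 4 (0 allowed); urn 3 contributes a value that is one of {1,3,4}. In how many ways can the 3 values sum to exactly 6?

2

The generating function for the choices is (1 + y^2 + y^4 + y^6)·(1 + y^2 + y^4)·(y + y^3 + y^4); the count is [y^6].
(1 + y^2 + y^4 + y^6) has coefficients 1,0,1,0,1,0,1 for degrees 0…6.
(1 + y^2 + y^4) has coefficients 1,0,1,0,1,0,0 for degrees 0…6.
Finally multiplying by (y + y^3 + y^4), the product of all factors after the first has coefficients 0,1,0,2,1,2,1 for degrees 0…6.
[y^6] = 1·1 + 1·1 + 1·0 + 1·0 = 2.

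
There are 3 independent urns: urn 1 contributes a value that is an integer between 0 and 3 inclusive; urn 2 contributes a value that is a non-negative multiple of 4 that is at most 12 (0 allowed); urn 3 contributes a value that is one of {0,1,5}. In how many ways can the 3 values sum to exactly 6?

The generating function for the choices is (1 + z + z^2 + z^3)·(1 + z^4 + z^8 + z^12)·(1 + z + z^5); the count is [z^6].
(1 + z + z^2 + z^3) has coefficients 1,1,1,1 for degrees 0…3.
(1 + z^4 + z^8 + z^12) has coefficients 1,0,0,0,1,0,0 for degrees 0…6.
Finally multiplying by (1 + z + z^5), the product of all factors after the first has coefficients 1,1,0,0,1,2,0 for degrees 0…6.
[z^6] = 1·0 + 1·2 + 1·1 + 1·0 = 3.

3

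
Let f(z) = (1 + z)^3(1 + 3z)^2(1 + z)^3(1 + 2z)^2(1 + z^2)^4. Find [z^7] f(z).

(1 + z)^3 has coefficients 1,3,3,1 for degrees 0…3.
(1 + 3z)^2 has coefficients 1,6,9,0,0,0,0,0 for degrees 0…7.
Multiplying by (1 + z)^3 gives running coefficients 1,9,30,46,33,9,0,0 for degrees 0…7.
Multiplying by (1 + 2z)^2 gives running coefficients 1,13,70,202,337,325,168,36 for degrees 0…7.
Finally multiplying by (1 + z^2)^4, the product of all factors after the first has coefficients 1,13,74,254,623,1211,1940,2600 for degrees 0…7.
[z^7] = 1·2600 + 3·1940 + 3·1211 + 1·623 = 12676.

12676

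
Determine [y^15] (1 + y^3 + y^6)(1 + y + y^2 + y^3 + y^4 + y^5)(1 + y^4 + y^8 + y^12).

(1 + y^3 + y^6) has coefficients 1,0,0,1,0,0,1 for degrees 0…6.
(1 + y + y^2 + y^3 + y^4 + y^5) has coefficients 1,1,1,1,1,1,0,0,0,0,0,0,0,0,0,0 for degrees 0…15.
Finally multiplying by (1 + y^4 + y^8 + y^12), the product of all factors after the first has coefficients 1,1,1,1,2,2,1,1,2,2,1,1,2,2,1,1 for degrees 0…15.
[y^15] = 1·1 + 1·2 + 1·2 = 5.

5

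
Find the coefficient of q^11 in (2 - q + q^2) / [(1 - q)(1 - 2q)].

7166

The denominator gives the recurrence a_n = 3a_(n−1) − 2a_(n−2) for n ≥ 3; the numerator fixes a_0 = 2, a_1 = 5, a_2 = 12.
Iterating: 2, 5, 12, 26, 54, 110, 222, 446, 894, 1790, 3582, 7166, so a_11 = 7166.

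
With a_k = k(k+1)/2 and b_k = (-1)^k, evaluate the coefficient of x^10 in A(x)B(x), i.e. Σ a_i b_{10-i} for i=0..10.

30

The convolution is the t^10 coefficient of A(t)B(t).
Σ = 0·1 + 1·(-1) + 3·1 + 6·(-1) + 10·1 + 15·(-1) + 21·1 + 28·(-1) + 36·1 + 45·(-1) + 55·1 = 30.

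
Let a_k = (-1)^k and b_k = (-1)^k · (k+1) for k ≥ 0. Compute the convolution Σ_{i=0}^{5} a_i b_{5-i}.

-21

The convolution is the x^5 coefficient of A(x)B(x).
Σ = 1·(-6) − 1·5 + 1·(-4) − 1·3 + 1·(-2) − 1·1 = -21.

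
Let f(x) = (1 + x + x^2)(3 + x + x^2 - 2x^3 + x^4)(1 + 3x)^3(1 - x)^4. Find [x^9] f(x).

85

(1 + x + x^2) has coefficients 1,1,1 for degrees 0…2.
(3 + x + x^2 - 2x^3 + x^4) has coefficients 3,1,1,-2,1,0,0,0,0,0 for degrees 0…9.
Multiplying by (1 + 3x)^3 gives running coefficients 3,28,91,115,37,-18,-27,27,0,0 for degrees 0…9.
Finally multiplying by (1 - x)^4, the product of all factors after the first has coefficients 3,16,-3,-93,14,188,-102,-6,-161,252 for degrees 0…9.
[x^9] = 1·252 + 1·(-161) + 1·(-6) = 85.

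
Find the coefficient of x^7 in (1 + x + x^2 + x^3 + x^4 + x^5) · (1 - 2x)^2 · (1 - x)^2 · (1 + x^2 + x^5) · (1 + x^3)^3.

22

(1 + x + x^2 + x^3 + x^4 + x^5) has coefficients 1,1,1,1,1,1 for degrees 0…5.
(1 - 2x)^2 has coefficients 1,-4,4,0,0,0,0,0 for degrees 0…7.
Multiplying by (1 - x)^2 gives running coefficients 1,-6,13,-12,4,0,0,0 for degrees 0…7.
Multiplying by (1 + x^2 + x^5) gives running coefficients 1,-6,14,-18,17,-11,-2,13 for degrees 0…7.
Finally multiplying by (1 + x^3)^3, the product of all factors after the first has coefficients 1,-6,14,-15,-1,31,-53,46 for degrees 0…7.
[x^7] = 1·46 + 1·(-53) + 1·31 + 1·(-1) + 1·(-15) + 1·14 = 22.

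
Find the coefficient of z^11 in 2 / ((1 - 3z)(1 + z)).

265720

Partial fractions give a closed form: a_n = (3/2)·3^n + (1/2)·(-1)^n.
At n = 11: a_11 = 265720.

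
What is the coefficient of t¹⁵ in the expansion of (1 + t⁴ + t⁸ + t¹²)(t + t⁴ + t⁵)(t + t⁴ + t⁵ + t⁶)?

2

(1 + t⁴ + t⁸ + t¹²) has coefficients 1,0,0,0,1,0,0,0,1,0,0,0,1 for degrees 0…12.
(t + t⁴ + t⁵) has coefficients 0,1,0,0,1,1,0,0,0,0,0,0,0,0,0,0 for degrees 0…15.
Finally multiplying by (t + t⁴ + t⁵ + t⁶), the product of all factors after the first has coefficients 0,0,1,0,0,2,2,1,1,2,2,1,0,0,0,0 for degrees 0…15.
[t¹⁵] = 1·0 + 1·1 + 1·1 + 1·0 = 2.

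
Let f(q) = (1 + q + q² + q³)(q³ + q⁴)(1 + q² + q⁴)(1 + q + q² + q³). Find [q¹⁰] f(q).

13

(1 + q + q² + q³) has coefficients 1,1,1,1 for degrees 0…3.
(q³ + q⁴) has coefficients 0,0,0,1,1,0,0,0,0,0,0 for degrees 0…10.
Multiplying by (1 + q² + q⁴) gives running coefficients 0,0,0,1,1,1,1,1,1,0,0 for degrees 0…10.
Finally multiplying by (1 + q + q² + q³), the product of all factors after the first has coefficients 0,0,0,1,2,3,4,4,4,3,2 for degrees 0…10.
[q¹⁰] = 1·2 + 1·3 + 1·4 + 1·4 = 13.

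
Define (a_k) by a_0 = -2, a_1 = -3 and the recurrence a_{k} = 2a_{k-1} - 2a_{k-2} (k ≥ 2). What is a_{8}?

The ordinary generating function has denominator 1 - 2x + 2x^2.
Iterating the recurrence: a_0,…,a_{8} = -2, -3, -2, 2, 8, 12, 8, -8, -32.

-32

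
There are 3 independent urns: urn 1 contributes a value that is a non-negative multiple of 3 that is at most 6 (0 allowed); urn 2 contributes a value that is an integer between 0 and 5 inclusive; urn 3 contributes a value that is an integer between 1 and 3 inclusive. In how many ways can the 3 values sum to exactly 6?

6

The generating function for the choices is (1 + x^3 + x^6)·(1 + x + x^2 + x^3 + x^4 + x^5)·(x + x^2 + x^3); the count is [x^6].
(1 + x^3 + x^6) has coefficients 1,0,0,1,0,0,1 for degrees 0…6.
(1 + x + x^2 + x^3 + x^4 + x^5) has coefficients 1,1,1,1,1,1,0 for degrees 0…6.
Finally multiplying by (x + x^2 + x^3), the product of all factors after the first has coefficients 0,1,2,3,3,3,3 for degrees 0…6.
[x^6] = 1·3 + 1·3 + 1·0 = 6.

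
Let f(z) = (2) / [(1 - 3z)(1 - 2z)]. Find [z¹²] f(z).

3172262

Partial fractions give a closed form: a_n = (6)·3^n + (-4)·2^n.
At n = 12: a_12 = 3172262.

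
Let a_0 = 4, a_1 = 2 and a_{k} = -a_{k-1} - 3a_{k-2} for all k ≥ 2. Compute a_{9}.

-568

The ordinary generating function has denominator 1 + x + 3x^2.
Iterating the recurrence: a_0,…,a_{9} = 4, 2, -14, 8, 34, -58, -44, 218, -86, -568.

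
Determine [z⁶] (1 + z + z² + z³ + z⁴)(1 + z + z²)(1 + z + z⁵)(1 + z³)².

18

(1 + z + z² + z³ + z⁴) has coefficients 1,1,1,1,1 for degrees 0…4.
(1 + z + z²) has coefficients 1,1,1,0,0,0,0 for degrees 0…6.
Multiplying by (1 + z + z⁵) gives running coefficients 1,2,2,1,0,1,1 for degrees 0…6.
Finally multiplying by (1 + z³)², the product of all factors after the first has coefficients 1,2,2,3,4,5,4 for degrees 0…6.
[z⁶] = 1·4 + 1·5 + 1·4 + 1·3 + 1·2 = 18.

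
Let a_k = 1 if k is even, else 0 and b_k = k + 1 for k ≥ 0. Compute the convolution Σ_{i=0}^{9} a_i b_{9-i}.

30

The convolution is the x^9 coefficient of A(x)B(x).
Σ = 1·10 + 0·9 + 1·8 + 0·7 + 1·6 + 0·5 + 1·4 + 0·3 + 1·2 + 0·1 = 30.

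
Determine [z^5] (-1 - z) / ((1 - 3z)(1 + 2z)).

-188

Partial fractions give a closed form: a_n = (-4/5)·3^n + (-1/5)·(-2)^n.
At n = 5: a_5 = -188.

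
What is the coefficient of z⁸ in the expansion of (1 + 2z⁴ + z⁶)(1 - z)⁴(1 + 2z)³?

(1 + 2z⁴ + z⁶) has coefficients 1,0,0,0,2,0,1 for degrees 0…6.
(1 - z)⁴ has coefficients 1,-4,6,-4,1,0,0,0,0 for degrees 0…8.
Finally multiplying by (1 + 2z)³, the product of all factors after the first has coefficients 1,2,-6,-8,17,6,-20,8,0 for degrees 0…8.
[z⁸] = 1·0 + 2·17 + 1·(-6) = 28.

28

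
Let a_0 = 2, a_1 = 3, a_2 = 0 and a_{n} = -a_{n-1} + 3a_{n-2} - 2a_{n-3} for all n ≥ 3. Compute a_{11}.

6770

The ordinary generating function has denominator 1 + z - 3z^2 + 2z^3.
Iterating the recurrence: a_0,…,a_{11} = 2, 3, 0, 5, -11, 26, -69, 169, -428, 1073, -2695, 6770.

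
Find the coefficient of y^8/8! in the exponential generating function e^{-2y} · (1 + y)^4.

1536

The EGF product rule gives c_8 = Σ_{k_1+k_2=8} C(8; k_1,k_2) · ∏ g_i(k_i), where e^{-2y} gives (-2)^k; (1+y)^4 gives the falling factorial (4)_k.
g_1(k) for k = 0…8: 1, -2, 4, -8, 16, -32, 64, -128, 256.
g_2(k) for k = 0…8: 1, 4, 12, 24, 24, 0, 0, 0, 0.
c_8 = Σ_k C(8,k)·g_1(k)·g_2(8−k) = 70·16·24 + 56·(-32)·24 + 28·64·12 + 8·(-128)·4 + 1·256·1 = 26880 − 43008 + 21504 − 4096 + 256 = 1536.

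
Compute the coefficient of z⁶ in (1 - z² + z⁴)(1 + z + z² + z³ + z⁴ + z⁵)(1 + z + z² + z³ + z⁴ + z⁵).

3

(1 - z² + z⁴) has coefficients 1,0,-1,0,1 for degrees 0…4.
(1 + z + z² + z³ + z⁴ + z⁵) has coefficients 1,1,1,1,1,1,0 for degrees 0…6.
Finally multiplying by (1 + z + z² + z³ + z⁴ + z⁵), the product of all factors after the first has coefficients 1,2,3,4,5,6,5 for degrees 0…6.
[z⁶] = 1·5 − 1·5 + 1·3 = 3.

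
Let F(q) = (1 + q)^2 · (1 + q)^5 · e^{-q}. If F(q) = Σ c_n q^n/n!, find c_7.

The EGF product rule gives c_7 = Σ_{k_1+k_2+k_3=7} C(7; k_1,k_2,k_3) · ∏ g_i(k_i), where (1+q)^2 gives the falling factorial (2)_k; (1+q)^5 gives the falling factorial (5)_k; e^{-q} gives (-1)^k.
g_1(k) for k = 0…7: 1, 2, 2, 0, 0, 0, 0, 0.
g_2(k) for k = 0…7: 1, 5, 20, 60, 120, 120, 0, 0.
g_3(k) for k = 0…7: 1, -1, 1, -1, 1, -1, 1, -1.
First combine the last two factors: h(k) = Σ_j C(k,j)·g_2(j)·g_3(k−j) for k = 0…7: 1, 4, 11, 14, -19, -56, 151, 34.
c_7 = Σ_k C(7,k)·g_1(k)·h(7−k) = 1·1·34 + 7·2·151 + 21·2·(-56) = 34 + 2114 − 2352 = -204.

-204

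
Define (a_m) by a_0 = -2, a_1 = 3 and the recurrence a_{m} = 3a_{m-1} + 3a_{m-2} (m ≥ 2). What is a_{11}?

The ordinary generating function has denominator 1 - 3q - 3q^2.
Iterating the recurrence: a_0,…,a_{11} = -2, 3, 3, 18, 63, 243, 918, 3483, 13203, 50058, 189783, 719523.

719523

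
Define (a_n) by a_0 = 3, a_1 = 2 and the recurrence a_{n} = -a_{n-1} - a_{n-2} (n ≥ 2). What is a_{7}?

2

The ordinary generating function has denominator 1 + q + q^2.
Iterating the recurrence: a_0,…,a_{7} = 3, 2, -5, 3, 2, -5, 3, 2.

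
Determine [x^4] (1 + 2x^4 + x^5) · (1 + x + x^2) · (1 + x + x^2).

3

(1 + 2x^4 + x^5) has coefficients 1,0,0,0,2 for degrees 0…4.
(1 + x + x^2) has coefficients 1,1,1,0,0 for degrees 0…4.
Finally multiplying by (1 + x + x^2), the product of all factors after the first has coefficients 1,2,3,2,1 for degrees 0…4.
[x^4] = 1·1 + 2·1 = 3.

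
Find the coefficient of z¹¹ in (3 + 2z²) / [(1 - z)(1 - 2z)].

The denominator gives the recurrence a_n = 3a_(n−1) − 2a_(n−2) for n ≥ 3; the numerator fixes a_0 = 3, a_1 = 9, a_2 = 23.
Iterating: 3, 9, 23, 51, 107, 219, 443, 891, 1787, 3579, 7163, 14331, so a_11 = 14331.

14331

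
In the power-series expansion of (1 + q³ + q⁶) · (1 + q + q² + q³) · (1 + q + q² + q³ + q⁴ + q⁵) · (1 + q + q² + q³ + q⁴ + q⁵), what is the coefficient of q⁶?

(1 + q³ + q⁶) has coefficients 1,0,0,1,0,0,1 for degrees 0…6.
(1 + q + q² + q³) has coefficients 1,1,1,1,0,0,0 for degrees 0…6.
Multiplying by (1 + q + q² + q³ + q⁴ + q⁵) gives running coefficients 1,2,3,4,4,4,3 for degrees 0…6.
Finally multiplying by (1 + q + q² + q³ + q⁴ + q⁵), the product of all factors after the first has coefficients 1,3,6,10,14,18,20 for degrees 0…6.
[q⁶] = 1·20 + 1·10 + 1·1 = 31.

31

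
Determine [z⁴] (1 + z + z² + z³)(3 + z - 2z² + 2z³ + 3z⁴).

(1 + z + z² + z³) has coefficients 1,1,1,1 for degrees 0…3.
(3 + z - 2z² + 2z³ + 3z⁴) has coefficients 3,1,-2,2,3 for degrees 0…4.
[z⁴] = 1·3 + 1·2 + 1·(-2) + 1·1 = 4.

4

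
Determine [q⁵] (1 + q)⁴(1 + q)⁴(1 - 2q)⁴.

(1 + q)⁴ has coefficients 1,4,6,4,1 for degrees 0…4.
(1 + q)⁴ has coefficients 1,4,6,4,1,0 for degrees 0…5.
Finally multiplying by (1 - 2q)⁴, the product of all factors after the first has coefficients 1,-4,-2,20,1,-40 for degrees 0…5.
[q⁵] = 1·(-40) + 4·1 + 6·20 + 4·(-2) + 1·(-4) = 72.

72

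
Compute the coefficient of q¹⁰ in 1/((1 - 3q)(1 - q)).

88573

Partial fractions give a closed form: a_n = (3/2)·3^n + (-1/2)·1^n.
At n = 10: a_10 = 88573.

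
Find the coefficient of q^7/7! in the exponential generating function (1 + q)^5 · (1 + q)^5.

The EGF product rule gives c_7 = Σ_{k_1+k_2=7} C(7; k_1,k_2) · ∏ g_i(k_i), where (1+q)^5 gives the falling factorial (5)_k; (1+q)^5 gives the falling factorial (5)_k.
g_1(k) for k = 0…7: 1, 5, 20, 60, 120, 120, 0, 0.
g_2(k) for k = 0…7: 1, 5, 20, 60, 120, 120, 0, 0.
c_7 = Σ_k C(7,k)·g_1(k)·g_2(7−k) = 21·20·120 + 35·60·120 + 35·120·60 + 21·120·20 = 50400 + 252000 + 252000 + 50400 = 604800.

604800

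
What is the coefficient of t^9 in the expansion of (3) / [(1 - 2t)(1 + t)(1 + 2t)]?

Partial fractions give a closed form: a_n = (1)·2^n + (-1)·(-1)^n + (3)·(-2)^n.
At n = 9: a_9 = -1023.

-1023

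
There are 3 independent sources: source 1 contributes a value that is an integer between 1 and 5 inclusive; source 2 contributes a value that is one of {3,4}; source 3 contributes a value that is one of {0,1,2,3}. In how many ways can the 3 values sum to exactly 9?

7

The generating function for the choices is (t + t^2 + t^3 + t^4 + t^5)·(t^3 + t^4)·(1 + t + t^2 + t^3); the count is [t^9].
(t + t^2 + t^3 + t^4 + t^5) has coefficients 0,1,1,1,1,1 for degrees 0…5.
(t^3 + t^4) has coefficients 0,0,0,1,1,0,0,0,0,0 for degrees 0…9.
Finally multiplying by (1 + t + t^2 + t^3), the product of all factors after the first has coefficients 0,0,0,1,2,2,2,1,0,0 for degrees 0…9.
[t^9] = 1·0 + 1·1 + 1·2 + 1·2 + 1·2 = 7.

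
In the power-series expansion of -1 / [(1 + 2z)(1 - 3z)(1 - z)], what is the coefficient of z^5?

Partial fractions give a closed form: a_n = (-4/15)·(-2)^n + (-9/10)·3^n + (1/6)·1^n.
At n = 5: a_5 = -210.

-210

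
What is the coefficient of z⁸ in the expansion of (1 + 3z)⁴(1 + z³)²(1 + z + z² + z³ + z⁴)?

(1 + 3z)⁴ has coefficients 1,12,54,108,81 for degrees 0…4.
(1 + z³)² has coefficients 1,0,0,2,0,0,1,0,0 for degrees 0…8.
Finally multiplying by (1 + z + z² + z³ + z⁴), the product of all factors after the first has coefficients 1,1,1,3,3,2,3,3,1 for degrees 0…8.
[z⁸] = 1·1 + 12·3 + 54·3 + 108·2 + 81·3 = 658.

658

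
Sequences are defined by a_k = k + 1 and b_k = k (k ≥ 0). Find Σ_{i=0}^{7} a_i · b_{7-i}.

This is [x^7] in the product of the two ordinary generating functions.
Σ = 1·7 + 2·6 + 3·5 + 4·4 + 5·3 + 6·2 + 7·1 + 8·0 = 84.

84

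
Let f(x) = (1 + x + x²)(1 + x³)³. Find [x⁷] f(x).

3

(1 + x + x²) has coefficients 1,1,1 for degrees 0…2.
(1 + x³)³ has coefficients 1,0,0,3,0,0,3,0 for degrees 0…7.
[x⁷] = 1·0 + 1·3 + 1·0 = 3.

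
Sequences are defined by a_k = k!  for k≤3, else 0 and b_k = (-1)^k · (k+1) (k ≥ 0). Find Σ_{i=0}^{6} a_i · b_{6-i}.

-13

This is [x^6] in the product of the two ordinary generating functions.
Σ = 1·7 + 1·(-6) + 2·5 + 6·(-4) + 0·3 + 0·(-2) + 0·1 = -13.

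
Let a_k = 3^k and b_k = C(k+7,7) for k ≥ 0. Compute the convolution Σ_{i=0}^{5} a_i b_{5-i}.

4725

Write out a_i and b_{5-i} for i = 0,…,5 and sum the products.
Σ = 1·792 + 3·330 + 9·120 + 27·36 + 81·8 + 243·1 = 4725.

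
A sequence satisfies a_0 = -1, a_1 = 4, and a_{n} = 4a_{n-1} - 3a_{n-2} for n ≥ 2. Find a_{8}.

16399

The ordinary generating function has denominator 1 - 4y + 3y^2.
Iterating the recurrence: a_0,…,a_{8} = -1, 4, 19, 64, 199, 604, 1819, 5464, 16399.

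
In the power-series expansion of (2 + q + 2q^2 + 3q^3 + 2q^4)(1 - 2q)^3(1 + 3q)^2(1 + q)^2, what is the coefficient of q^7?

43

(2 + q + 2q^2 + 3q^3 + 2q^4) has coefficients 2,1,2,3,2 for degrees 0…4.
(1 - 2q)^3 has coefficients 1,-6,12,-8,0,0,0,0 for degrees 0…7.
Multiplying by (1 + 3q)^2 gives running coefficients 1,0,-15,10,60,-72,0,0 for degrees 0…7.
Finally multiplying by (1 + q)^2, the product of all factors after the first has coefficients 1,2,-14,-20,65,58,-84,-72 for degrees 0…7.
[q^7] = 2·(-72) + 1·(-84) + 2·58 + 3·65 + 2·(-20) = 43.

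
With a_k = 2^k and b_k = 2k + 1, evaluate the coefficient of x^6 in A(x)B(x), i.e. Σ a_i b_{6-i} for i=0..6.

The convolution is the x^6 coefficient of A(x)B(x).
Σ = 1·13 + 2·11 + 4·9 + 8·7 + 16·5 + 32·3 + 64·1 = 367.

367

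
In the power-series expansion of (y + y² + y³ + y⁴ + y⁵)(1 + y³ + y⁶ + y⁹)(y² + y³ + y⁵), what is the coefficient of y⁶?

(y + y² + y³ + y⁴ + y⁵) has coefficients 0,1,1,1,1,1 for degrees 0…5.
(1 + y³ + y⁶ + y⁹) has coefficients 1,0,0,1,0,0,1 for degrees 0…6.
Finally multiplying by (y² + y³ + y⁵), the product of all factors after the first has coefficients 0,0,1,1,0,2,1 for degrees 0…6.
[y⁶] = 1·2 + 1·0 + 1·1 + 1·1 + 1·0 = 4.

4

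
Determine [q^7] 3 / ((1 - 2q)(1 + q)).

Partial fractions give a closed form: a_n = (2)·2^n + (1)·(-1)^n.
At n = 7: a_7 = 255.

255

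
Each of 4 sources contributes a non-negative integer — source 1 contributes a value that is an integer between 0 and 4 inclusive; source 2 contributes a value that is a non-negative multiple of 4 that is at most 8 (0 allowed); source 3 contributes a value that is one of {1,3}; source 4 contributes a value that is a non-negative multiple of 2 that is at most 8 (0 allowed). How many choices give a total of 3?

3

The generating function for the choices is (1 + x + x² + x³ + x⁴)·(1 + x⁴ + x⁸)·(x + x³)·(1 + x² + x⁴ + x⁶ + x⁸); the count is [x³].
(1 + x + x² + x³ + x⁴) has coefficients 1,1,1,1 for degrees 0…3.
(1 + x⁴ + x⁸) has coefficients 1,0,0,0 for degrees 0…3.
Multiplying by (x + x³) gives running coefficients 0,1,0,1 for degrees 0…3.
Finally multiplying by (1 + x² + x⁴ + x⁶ + x⁸), the product of all factors after the first has coefficients 0,1,0,2 for degrees 0…3.
[x³] = 1·2 + 1·0 + 1·1 + 1·0 = 3.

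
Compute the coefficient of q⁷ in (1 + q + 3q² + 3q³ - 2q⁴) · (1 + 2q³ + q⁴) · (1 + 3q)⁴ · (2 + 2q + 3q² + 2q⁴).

(1 + q + 3q² + 3q³ - 2q⁴) has coefficients 1,1,3,3,-2 for degrees 0…4.
(1 + 2q³ + q⁴) has coefficients 1,0,0,2,1,0,0,0 for degrees 0…7.
Multiplying by (1 + 3q)⁴ gives running coefficients 1,12,54,110,106,120,270,270 for degrees 0…7.
Finally multiplying by (2 + 2q + 3q² + 2q⁴), the product of all factors after the first has coefficients 2,26,135,364,596,806,1206,1660 for degrees 0…7.
[q⁷] = 1·1660 + 1·1206 + 3·806 + 3·596 − 2·364 = 6344.

6344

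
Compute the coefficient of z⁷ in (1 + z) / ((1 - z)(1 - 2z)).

382

The denominator gives the recurrence a_n = 3a_(n−1) − 2a_(n−2) for n ≥ 3; the numerator fixes a_0 = 1, a_1 = 4, a_2 = 10.
Iterating: 1, 4, 10, 22, 46, 94, 190, 382, so a_7 = 382.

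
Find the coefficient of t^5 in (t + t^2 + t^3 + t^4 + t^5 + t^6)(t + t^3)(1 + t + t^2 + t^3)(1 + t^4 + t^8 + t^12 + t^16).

6

(t + t^2 + t^3 + t^4 + t^5 + t^6) has coefficients 0,1,1,1,1,1 for degrees 0…5.
(t + t^3) has coefficients 0,1,0,1,0,0 for degrees 0…5.
Multiplying by (1 + t + t^2 + t^3) gives running coefficients 0,1,1,2,2,1 for degrees 0…5.
Finally multiplying by (1 + t^4 + t^8 + t^12 + t^16), the product of all factors after the first has coefficients 0,1,1,2,2,2 for degrees 0…5.
[t^5] = 1·2 + 1·2 + 1·1 + 1·1 + 1·0 = 6.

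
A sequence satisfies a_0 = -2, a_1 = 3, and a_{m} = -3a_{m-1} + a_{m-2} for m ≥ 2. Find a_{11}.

The ordinary generating function has denominator 1 + 3x - x^2.
Iterating the recurrence: a_0,…,a_{11} = -2, 3, -11, 36, -119, 393, -1298, 4287, -14159, 46764, -154451, 510117.

510117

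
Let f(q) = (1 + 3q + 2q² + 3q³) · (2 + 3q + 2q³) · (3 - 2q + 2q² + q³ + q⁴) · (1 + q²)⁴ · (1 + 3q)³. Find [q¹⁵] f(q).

21656

(1 + 3q + 2q² + 3q³) has coefficients 1,3,2,3 for degrees 0…3.
(2 + 3q + 2q³) has coefficients 2,3,0,2,0,0,0,0,0,0,0,0,0,0,0,0 for degrees 0…15.
Multiplying by (3 - 2q + 2q² + q³ + q⁴) gives running coefficients 6,5,-2,14,1,7,2,2,0,0,0,0,0,0,0,0 for degrees 0…15.
Multiplying by (1 + q²)⁴ gives running coefficients 6,5,22,34,29,93,18,134,12,111,14,54,9,15,2,2 for degrees 0…15.
Finally multiplying by (1 + 3q)³, the product of all factors after the first has coefficients 6,59,229,529,1064,1866,2556,3590,4215,4323,4955,3501,3870,1932,1838,668 for degrees 0…15.
[q¹⁵] = 1·668 + 3·1838 + 2·1932 + 3·3870 = 21656.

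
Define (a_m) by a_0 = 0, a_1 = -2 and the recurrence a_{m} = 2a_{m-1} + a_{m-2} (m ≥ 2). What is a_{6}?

-140

The ordinary generating function has denominator 1 - 2x - x^2.
Iterating the recurrence: a_0,…,a_{6} = 0, -2, -4, -10, -24, -58, -140.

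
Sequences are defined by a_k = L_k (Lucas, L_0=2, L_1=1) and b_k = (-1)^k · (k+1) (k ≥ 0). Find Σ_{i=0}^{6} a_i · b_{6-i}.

Write out a_i and b_{6-i} for i = 0,…,6 and sum the products.
Σ = 2·7 + 1·(-6) + 3·5 + 4·(-4) + 7·3 + 11·(-2) + 18·1 = 24.

24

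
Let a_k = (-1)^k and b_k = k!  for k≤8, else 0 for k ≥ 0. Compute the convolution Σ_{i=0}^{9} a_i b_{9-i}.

-35900

The convolution is the x^9 coefficient of A(x)B(x).
Σ = 1·0 − 1·40320 + 1·5040 − 1·720 + 1·120 − 1·24 + 1·6 − 1·2 + 1·1 − 1·1 = -35900.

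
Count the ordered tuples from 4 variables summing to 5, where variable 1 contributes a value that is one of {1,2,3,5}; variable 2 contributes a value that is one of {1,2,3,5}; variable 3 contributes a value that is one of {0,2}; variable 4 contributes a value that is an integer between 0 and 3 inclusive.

The generating function for the choices is (y + y² + y³ + y⁵)·(y + y² + y³ + y⁵)·(1 + y²)·(1 + y + y² + y³); the count is [y⁵].
(y + y² + y³ + y⁵) has coefficients 0,1,1,1,0,1 for degrees 0…5.
(y + y² + y³ + y⁵) has coefficients 0,1,1,1,0,1 for degrees 0…5.
Multiplying by (1 + y²) gives running coefficients 0,1,1,2,1,2 for degrees 0…5.
Finally multiplying by (1 + y + y² + y³), the product of all factors after the first has coefficients 0,1,2,4,5,6 for degrees 0…5.
[y⁵] = 1·5 + 1·4 + 1·2 + 1·0 = 11.

11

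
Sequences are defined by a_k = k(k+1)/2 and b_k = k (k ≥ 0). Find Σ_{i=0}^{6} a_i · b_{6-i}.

70

This is [x^6] in the product of the two ordinary generating functions.
Σ = 0·6 + 1·5 + 3·4 + 6·3 + 10·2 + 15·1 + 21·0 = 70.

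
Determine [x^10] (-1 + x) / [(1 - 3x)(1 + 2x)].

-24234

Partial fractions give a closed form: a_n = (-2/5)·3^n + (-3/5)·(-2)^n.
At n = 10: a_10 = -24234.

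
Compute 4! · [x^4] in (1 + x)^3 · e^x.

The EGF product rule gives c_4 = Σ_{k_1+k_2=4} C(4; k_1,k_2) · ∏ g_i(k_i), where (1+x)^3 gives the falling factorial (3)_k; e^x gives (1)^k.
g_1(k) for k = 0…4: 1, 3, 6, 6, 0.
g_2(k) for k = 0…4: 1, 1, 1, 1, 1.
c_4 = Σ_k C(4,k)·g_1(k)·g_2(4−k) = 1·1·1 + 4·3·1 + 6·6·1 + 4·6·1 = 1 + 12 + 36 + 24 = 73.

73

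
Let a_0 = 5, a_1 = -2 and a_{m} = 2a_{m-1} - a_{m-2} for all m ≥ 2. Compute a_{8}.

The ordinary generating function has denominator 1 - 2y + y^2.
Iterating the recurrence: a_0,…,a_{8} = 5, -2, -9, -16, -23, -30, -37, -44, -51.

-51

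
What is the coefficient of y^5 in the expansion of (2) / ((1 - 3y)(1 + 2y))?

266

Partial fractions give a closed form: a_n = (6/5)·3^n + (4/5)·(-2)^n.
At n = 5: a_5 = 266.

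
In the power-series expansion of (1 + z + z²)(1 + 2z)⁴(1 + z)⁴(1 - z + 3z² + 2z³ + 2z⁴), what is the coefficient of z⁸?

(1 + z + z²) has coefficients 1,1,1 for degrees 0…2.
(1 + 2z)⁴ has coefficients 1,8,24,32,16,0,0,0,0 for degrees 0…8.
Multiplying by (1 + z)⁴ gives running coefficients 1,12,62,180,321,360,248,96,16 for degrees 0…8.
Finally multiplying by (1 - z + 3z² + 2z³ + 2z⁴), the product of all factors after the first has coefficients 1,11,53,156,353,727,1335,1930,2026 for degrees 0…8.
[z⁸] = 1·2026 + 1·1930 + 1·1335 = 5291.

5291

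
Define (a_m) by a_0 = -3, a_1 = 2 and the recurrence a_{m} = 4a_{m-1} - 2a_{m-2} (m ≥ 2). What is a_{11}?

976192

The ordinary generating function has denominator 1 - 4z + 2z^2.
Iterating the recurrence: a_0,…,a_{11} = -3, 2, 14, 52, 180, 616, 2104, 7184, 24528, 83744, 285920, 976192.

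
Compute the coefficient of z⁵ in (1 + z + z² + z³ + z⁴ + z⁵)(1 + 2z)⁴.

(1 + z + z² + z³ + z⁴ + z⁵) has coefficients 1,1,1,1,1,1 for degrees 0…5.
(1 + 2z)⁴ has coefficients 1,8,24,32,16,0 for degrees 0…5.
[z⁵] = 1·0 + 1·16 + 1·32 + 1·24 + 1·8 + 1·1 = 81.

81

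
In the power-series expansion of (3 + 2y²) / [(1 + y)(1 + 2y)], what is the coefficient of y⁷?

-891

The denominator gives the recurrence a_n = −3a_(n−1) − 2a_(n−2) for n ≥ 3; the numerator fixes a_0 = 3, a_1 = -9, a_2 = 23.
Iterating: 3, -9, 23, -51, 107, -219, 443, -891, so a_7 = -891.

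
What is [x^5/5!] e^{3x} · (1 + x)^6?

27693

The EGF product rule gives c_5 = Σ_{k_1+k_2=5} C(5; k_1,k_2) · ∏ g_i(k_i), where e^{3x} gives (3)^k; (1+x)^6 gives the falling factorial (6)_k.
g_1(k) for k = 0…5: 1, 3, 9, 27, 81, 243.
g_2(k) for k = 0…5: 1, 6, 30, 120, 360, 720.
c_5 = Σ_k C(5,k)·g_1(k)·g_2(5−k) = 1·1·720 + 5·3·360 + 10·9·120 + 10·27·30 + 5·81·6 + 1·243·1 = 720 + 5400 + 10800 + 8100 + 2430 + 243 = 27693.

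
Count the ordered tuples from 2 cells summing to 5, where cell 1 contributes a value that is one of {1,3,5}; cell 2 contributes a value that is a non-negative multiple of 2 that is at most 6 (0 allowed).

3

The generating function for the choices is (z + z³ + z⁵)·(1 + z² + z⁴ + z⁶); the count is [z⁵].
(z + z³ + z⁵) has coefficients 0,1,0,1,0,1 for degrees 0…5.
(1 + z² + z⁴ + z⁶) has coefficients 1,0,1,0,1,0 for degrees 0…5.
[z⁵] = 1·1 + 1·1 + 1·1 = 3.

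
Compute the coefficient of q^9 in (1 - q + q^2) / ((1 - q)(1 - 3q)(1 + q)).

17222

The denominator gives the recurrence a_n = 3a_(n−1) + a_(n−2) − 3a_(n−3) for n ≥ 3; the numerator fixes a_0 = 1, a_1 = 2, a_2 = 8.
Iterating: 1, 2, 8, 23, 71, 212, 638, 1913, 5741, 17222, so a_9 = 17222.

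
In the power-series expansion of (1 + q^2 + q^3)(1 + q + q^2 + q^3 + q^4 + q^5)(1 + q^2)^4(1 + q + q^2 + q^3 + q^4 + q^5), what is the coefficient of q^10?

(1 + q^2 + q^3) has coefficients 1,0,1,1 for degrees 0…3.
(1 + q + q^2 + q^3 + q^4 + q^5) has coefficients 1,1,1,1,1,1,0,0,0,0,0 for degrees 0…10.
Multiplying by (1 + q^2)^4 gives running coefficients 1,1,5,5,11,11,14,14,11,11,5 for degrees 0…10.
Finally multiplying by (1 + q + q^2 + q^3 + q^4 + q^5), the product of all factors after the first has coefficients 1,2,7,12,23,34,47,60,66,72,66 for degrees 0…10.
[q^10] = 1·66 + 1·66 + 1·60 = 192.

192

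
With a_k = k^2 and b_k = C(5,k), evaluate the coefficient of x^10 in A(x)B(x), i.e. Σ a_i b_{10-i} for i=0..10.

1840

Write out a_i and b_{10-i} for i = 0,…,10 and sum the products.
Σ = 0·0 + 1·0 + 4·0 + 9·0 + 16·0 + 25·1 + 36·5 + 49·10 + 64·10 + 81·5 + 100·1 = 1840.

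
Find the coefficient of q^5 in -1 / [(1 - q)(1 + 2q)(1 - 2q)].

Partial fractions give a closed form: a_n = (1/3)·1^n + (-1/3)·(-2)^n + (-1)·2^n.
At n = 5: a_5 = -21.

-21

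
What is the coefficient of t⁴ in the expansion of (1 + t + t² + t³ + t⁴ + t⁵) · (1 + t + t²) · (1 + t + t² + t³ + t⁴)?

(1 + t + t² + t³ + t⁴ + t⁵) has coefficients 1,1,1,1,1 for degrees 0…4.
(1 + t + t²) has coefficients 1,1,1,0,0 for degrees 0…4.
Finally multiplying by (1 + t + t² + t³ + t⁴), the product of all factors after the first has coefficients 1,2,3,3,3 for degrees 0…4.
[t⁴] = 1·3 + 1·3 + 1·3 + 1·2 + 1·1 = 12.

12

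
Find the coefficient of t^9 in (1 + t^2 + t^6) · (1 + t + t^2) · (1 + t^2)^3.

(1 + t^2 + t^6) has coefficients 1,0,1,0,0,0,1 for degrees 0…6.
(1 + t + t^2) has coefficients 1,1,1,0,0,0,0,0,0,0 for degrees 0…9.
Finally multiplying by (1 + t^2)^3, the product of all factors after the first has coefficients 1,1,4,3,6,3,4,1,1,0 for degrees 0…9.
[t^9] = 1·0 + 1·1 + 1·3 = 4.

4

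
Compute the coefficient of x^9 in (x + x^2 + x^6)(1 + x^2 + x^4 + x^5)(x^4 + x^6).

2

(x + x^2 + x^6) has coefficients 0,1,1,0,0,0,1 for degrees 0…6.
(1 + x^2 + x^4 + x^5) has coefficients 1,0,1,0,1,1,0,0,0,0 for degrees 0…9.
Finally multiplying by (x^4 + x^6), the product of all factors after the first has coefficients 0,0,0,0,1,0,2,0,2,1 for degrees 0…9.
[x^9] = 1·2 + 1·0 + 1·0 = 2.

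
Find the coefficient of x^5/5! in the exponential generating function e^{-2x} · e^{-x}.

-243

The EGF product rule gives c_5 = Σ_{k_1+k_2=5} C(5; k_1,k_2) · ∏ g_i(k_i), where e^{-2x} gives (-2)^k; e^{-x} gives (-1)^k.
g_1(k) for k = 0…5: 1, -2, 4, -8, 16, -32.
g_2(k) for k = 0…5: 1, -1, 1, -1, 1, -1.
c_5 = Σ_k C(5,k)·g_1(k)·g_2(5−k) = 1·1·(-1) + 5·(-2)·1 + 10·4·(-1) + 10·(-8)·1 + 5·16·(-1) + 1·(-32)·1 = −1 − 10 − 40 − 80 − 80 − 32 = -243.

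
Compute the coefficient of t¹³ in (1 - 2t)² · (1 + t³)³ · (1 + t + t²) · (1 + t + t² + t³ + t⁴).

15

(1 - 2t)² has coefficients 1,-4,4 for degrees 0…2.
(1 + t³)³ has coefficients 1,0,0,3,0,0,3,0,0,1,0,0,0,0 for degrees 0…13.
Multiplying by (1 + t + t²) gives running coefficients 1,1,1,3,3,3,3,3,3,1,1,1,0,0 for degrees 0…13.
Finally multiplying by (1 + t + t² + t³ + t⁴), the product of all factors after the first has coefficients 1,2,3,6,9,11,13,15,15,13,11,9,6,3 for degrees 0…13.
[t¹³] = 1·3 − 4·6 + 4·9 = 15.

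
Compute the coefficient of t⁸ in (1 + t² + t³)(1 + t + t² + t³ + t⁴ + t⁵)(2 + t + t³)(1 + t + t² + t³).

(1 + t² + t³) has coefficients 1,0,1,1 for degrees 0…3.
(1 + t + t² + t³ + t⁴ + t⁵) has coefficients 1,1,1,1,1,1,0,0,0 for degrees 0…8.
Multiplying by (2 + t + t³) gives running coefficients 2,3,3,4,4,4,2,1,1 for degrees 0…8.
Finally multiplying by (1 + t + t² + t³), the product of all factors after the first has coefficients 2,5,8,12,14,15,14,11,8 for degrees 0…8.
[t⁸] = 1·8 + 1·14 + 1·15 = 37.

37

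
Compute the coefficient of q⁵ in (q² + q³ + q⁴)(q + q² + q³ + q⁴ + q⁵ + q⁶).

3

(q² + q³ + q⁴) has coefficients 0,0,1,1,1 for degrees 0…4.
(q + q² + q³ + q⁴ + q⁵ + q⁶) has coefficients 0,1,1,1,1,1 for degrees 0…5.
[q⁵] = 1·1 + 1·1 + 1·1 = 3.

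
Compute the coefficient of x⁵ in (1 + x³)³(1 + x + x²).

3

(1 + x³)³ has coefficients 1,0,0,3,0,0 for degrees 0…5.
(1 + x + x²) has coefficients 1,1,1,0,0,0 for degrees 0…5.
[x⁵] = 1·0 + 3·1 = 3.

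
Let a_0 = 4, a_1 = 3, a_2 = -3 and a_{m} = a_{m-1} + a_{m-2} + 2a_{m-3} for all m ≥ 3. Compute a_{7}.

The ordinary generating function has denominator 1 - z - z^2 - 2z^3.
Iterating the recurrence: a_0,…,a_{7} = 4, 3, -3, 8, 11, 13, 40, 75.

75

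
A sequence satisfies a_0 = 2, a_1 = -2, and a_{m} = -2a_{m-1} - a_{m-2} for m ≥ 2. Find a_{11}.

-2

The ordinary generating function has denominator 1 + 2q + q^2.
Iterating the recurrence: a_0,…,a_{11} = 2, -2, 2, -2, 2, -2, 2, -2, 2, -2, 2, -2.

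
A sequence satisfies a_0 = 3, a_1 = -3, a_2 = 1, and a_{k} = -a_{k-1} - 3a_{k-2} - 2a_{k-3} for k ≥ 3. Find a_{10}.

49

The ordinary generating function has denominator 1 + z + 3z^2 + 2z^3.
Iterating the recurrence: a_0,…,a_{10} = 3, -3, 1, 2, 1, -9, 2, 23, -11, -62, 49.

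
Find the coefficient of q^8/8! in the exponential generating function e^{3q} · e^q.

65536

The EGF product rule gives c_8 = Σ_{k_1+k_2=8} C(8; k_1,k_2) · ∏ g_i(k_i), where e^{3q} gives (3)^k; e^q gives (1)^k.
g_1(k) for k = 0…8: 1, 3, 9, 27, 81, 243, 729, 2187, 6561.
g_2(k) for k = 0…8: 1, 1, 1, 1, 1, 1, 1, 1, 1.
c_8 = Σ_k C(8,k)·g_1(k)·g_2(8−k) = 1·1·1 + 8·3·1 + 28·9·1 + 56·27·1 + 70·81·1 + 56·243·1 + 28·729·1 + 8·2187·1 + 1·6561·1 = 1 + 24 + 252 + 1512 + 5670 + 13608 + 20412 + 17496 + 6561 = 65536.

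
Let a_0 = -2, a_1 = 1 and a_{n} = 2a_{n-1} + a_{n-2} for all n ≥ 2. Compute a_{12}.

The ordinary generating function has denominator 1 - 2t - t^2.
Iterating the recurrence: a_0,…,a_{12} = -2, 1, 0, 1, 2, 5, 12, 29, 70, 169, 408, 985, 2378.

2378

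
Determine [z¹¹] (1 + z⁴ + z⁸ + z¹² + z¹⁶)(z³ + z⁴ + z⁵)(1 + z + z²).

2

(1 + z⁴ + z⁸ + z¹² + z¹⁶) has coefficients 1,0,0,0,1,0,0,0,1,0,0,0 for degrees 0…11.
(z³ + z⁴ + z⁵) has coefficients 0,0,0,1,1,1,0,0,0,0,0,0 for degrees 0…11.
Finally multiplying by (1 + z + z²), the product of all factors after the first has coefficients 0,0,0,1,2,3,2,1,0,0,0,0 for degrees 0…11.
[z¹¹] = 1·0 + 1·1 + 1·1 = 2.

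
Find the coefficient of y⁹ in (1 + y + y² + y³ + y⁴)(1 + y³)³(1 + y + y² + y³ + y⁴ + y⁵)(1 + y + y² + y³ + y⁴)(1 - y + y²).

(1 + y + y² + y³ + y⁴) has coefficients 1,1,1,1,1 for degrees 0…4.
(1 + y³)³ has coefficients 1,0,0,3,0,0,3,0,0,1 for degrees 0…9.
Multiplying by (1 + y + y² + y³ + y⁴ + y⁵) gives running coefficients 1,1,1,4,4,4,6,6,6,4 for degrees 0…9.
Multiplying by (1 + y + y² + y³ + y⁴) gives running coefficients 1,2,3,7,11,14,19,24,26,26 for degrees 0…9.
Finally multiplying by (1 - y + y²), the product of all factors after the first has coefficients 1,1,2,6,7,10,16,19,21,24 for degrees 0…9.
[y⁹] = 1·24 + 1·21 + 1·19 + 1·16 + 1·10 = 90.

90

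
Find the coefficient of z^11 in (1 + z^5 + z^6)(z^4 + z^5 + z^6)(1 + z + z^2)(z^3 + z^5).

4

(1 + z^5 + z^6) has coefficients 1,0,0,0,0,1,1 for degrees 0…6.
(z^4 + z^5 + z^6) has coefficients 0,0,0,0,1,1,1,0,0,0,0,0 for degrees 0…11.
Multiplying by (1 + z + z^2) gives running coefficients 0,0,0,0,1,2,3,2,1,0,0,0 for degrees 0…11.
Finally multiplying by (z^3 + z^5), the product of all factors after the first has coefficients 0,0,0,0,0,0,0,1,2,4,4,4 for degrees 0…11.
[z^11] = 1·4 + 1·0 + 1·0 = 4.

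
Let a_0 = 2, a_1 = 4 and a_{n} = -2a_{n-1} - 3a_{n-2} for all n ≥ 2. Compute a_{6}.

106

The ordinary generating function has denominator 1 + 2y + 3y^2.
Iterating the recurrence: a_0,…,a_{6} = 2, 4, -14, 16, 10, -68, 106.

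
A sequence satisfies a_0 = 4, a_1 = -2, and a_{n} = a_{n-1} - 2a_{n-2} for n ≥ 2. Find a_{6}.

-2

The ordinary generating function has denominator 1 - t + 2t^2.
Iterating the recurrence: a_0,…,a_{6} = 4, -2, -10, -6, 14, 26, -2.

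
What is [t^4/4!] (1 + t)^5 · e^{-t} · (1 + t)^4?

1405

The EGF product rule gives c_4 = Σ_{k_1+k_2+k_3=4} C(4; k_1,k_2,k_3) · ∏ g_i(k_i), where (1+t)^5 gives the falling factorial (5)_k; e^{-t} gives (-1)^k; (1+t)^4 gives the falling factorial (4)_k.
g_1(k) for k = 0…4: 1, 5, 20, 60, 120.
g_2(k) for k = 0…4: 1, -1, 1, -1, 1.
g_3(k) for k = 0…4: 1, 4, 12, 24, 24.
First combine the last two factors: h(k) = Σ_j C(k,j)·g_2(j)·g_3(k−j) for k = 0…4: 1, 3, 5, -1, -15.
c_4 = Σ_k C(4,k)·g_1(k)·h(4−k) = 1·1·(-15) + 4·5·(-1) + 6·20·5 + 4·60·3 + 1·120·1 = −15 − 20 + 600 + 720 + 120 = 1405.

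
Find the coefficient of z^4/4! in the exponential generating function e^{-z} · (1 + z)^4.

-15

The EGF product rule gives c_4 = Σ_{k_1+k_2=4} C(4; k_1,k_2) · ∏ g_i(k_i), where e^{-z} gives (-1)^k; (1+z)^4 gives the falling factorial (4)_k.
g_1(k) for k = 0…4: 1, -1, 1, -1, 1.
g_2(k) for k = 0…4: 1, 4, 12, 24, 24.
c_4 = Σ_k C(4,k)·g_1(k)·g_2(4−k) = 1·1·24 + 4·(-1)·24 + 6·1·12 + 4·(-1)·4 + 1·1·1 = 24 − 96 + 72 − 16 + 1 = -15.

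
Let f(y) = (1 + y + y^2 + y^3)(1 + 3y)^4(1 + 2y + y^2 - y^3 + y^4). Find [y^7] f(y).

622

(1 + y + y^2 + y^3) has coefficients 1,1,1,1 for degrees 0…3.
(1 + 3y)^4 has coefficients 1,12,54,108,81,0,0,0 for degrees 0…7.
Finally multiplying by (1 + 2y + y^2 - y^3 + y^4), the product of all factors after the first has coefficients 1,14,79,227,340,228,27,27 for degrees 0…7.
[y^7] = 1·27 + 1·27 + 1·228 + 1·340 = 622.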